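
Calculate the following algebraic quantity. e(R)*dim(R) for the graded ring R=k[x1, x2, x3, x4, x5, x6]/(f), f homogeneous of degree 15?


e(R)=deg(f)=15, dim(R)=6-1=5
e*dim=15*5=75


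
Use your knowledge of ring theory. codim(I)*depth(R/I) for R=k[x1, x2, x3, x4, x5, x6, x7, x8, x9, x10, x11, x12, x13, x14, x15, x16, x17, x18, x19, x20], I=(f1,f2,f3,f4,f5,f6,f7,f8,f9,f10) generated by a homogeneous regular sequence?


codim=10, depth=dim(R/I)=20-10=10
Product=10*10=100


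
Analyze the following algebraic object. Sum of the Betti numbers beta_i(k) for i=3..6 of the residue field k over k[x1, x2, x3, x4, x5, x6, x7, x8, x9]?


Koszul resolution: beta_i(k)=C(n,i), n=9
C(9,3)=84, C(9,4)=126, C(9,5)=126, C(9,6)=84
Sum=420


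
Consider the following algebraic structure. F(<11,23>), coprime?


gcd(11,23)=1 => F=ab-a-b=11*23-11-23=253-34=219


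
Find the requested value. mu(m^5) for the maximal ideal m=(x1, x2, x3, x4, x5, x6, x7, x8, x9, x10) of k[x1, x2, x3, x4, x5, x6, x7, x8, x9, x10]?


Graded Nakayama: mu(m^d) = dim_k (m^d/m^(d+1)) = #degree-5 monomials in 10 vars
C(n+d-1,d)=C(14,5)=2002


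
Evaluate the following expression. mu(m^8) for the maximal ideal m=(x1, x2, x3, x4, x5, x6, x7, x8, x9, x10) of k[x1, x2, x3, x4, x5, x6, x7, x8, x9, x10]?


Graded Nakayama: mu(m^d) = dim_k (m^d/m^(d+1)) = #degree-8 monomials in 10 vars
C(n+d-1,d)=C(17,8)=24310


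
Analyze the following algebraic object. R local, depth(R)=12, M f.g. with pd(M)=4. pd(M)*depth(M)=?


pd+depth=12
depth=12-4=8
pd*depth=4*8=32


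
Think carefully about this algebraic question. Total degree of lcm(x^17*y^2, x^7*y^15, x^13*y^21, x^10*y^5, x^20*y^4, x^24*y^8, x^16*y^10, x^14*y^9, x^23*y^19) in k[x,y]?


lcm = componentwise max:
x: max(17,7,13,10,20,24,16,14,23)=24
y: max(2,15,21,5,4,8,10,9,19)=21
Total=24+21=45


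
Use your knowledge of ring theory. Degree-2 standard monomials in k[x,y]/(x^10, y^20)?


k[x,y], I = (x^10, y^20), d = 2
Need i < 10 and d-i < 20.
Range: 0 <= i <= 2.
H(2) = 3


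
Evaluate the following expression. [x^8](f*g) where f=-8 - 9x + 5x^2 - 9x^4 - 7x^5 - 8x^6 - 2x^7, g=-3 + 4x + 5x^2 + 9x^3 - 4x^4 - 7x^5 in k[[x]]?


[x^8] = sum a_i*b_j, i+j=8
  -9*-4=36
  -7*9=-63
  -8*5=-40
  -2*4=-8
Sum=-75


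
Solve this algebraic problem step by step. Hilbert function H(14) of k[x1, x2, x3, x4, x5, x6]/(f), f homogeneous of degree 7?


C(19,5)-C(12,5)=11628-792=10836


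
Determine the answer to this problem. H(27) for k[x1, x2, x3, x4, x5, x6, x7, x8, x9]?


C(d+n-1,n-1)=C(35,8)=23535820


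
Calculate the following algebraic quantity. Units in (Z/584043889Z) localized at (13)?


Local ring = Z/4826809Z.
phi(4826809) = 13^5*(13-1) = 4455516


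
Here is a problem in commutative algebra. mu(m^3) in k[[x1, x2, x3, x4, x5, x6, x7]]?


C(n+d-1,d)=C(9,3)=84


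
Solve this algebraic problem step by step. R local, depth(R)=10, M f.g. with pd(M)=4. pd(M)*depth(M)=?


pd+depth=10
depth=10-4=6
pd*depth=4*6=24


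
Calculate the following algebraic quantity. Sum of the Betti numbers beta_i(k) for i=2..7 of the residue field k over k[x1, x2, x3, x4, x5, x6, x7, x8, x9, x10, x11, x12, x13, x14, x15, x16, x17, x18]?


Koszul resolution: beta_i(k)=C(n,i), n=18
C(18,2)=153, C(18,3)=816, C(18,4)=3060, C(18,5)=8568, C(18,6)=18564, C(18,7)=31824
Sum=62985


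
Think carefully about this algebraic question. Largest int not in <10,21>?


gcd(10,21)=1 => F=ab-a-b=10*21-10-21=210-31=179


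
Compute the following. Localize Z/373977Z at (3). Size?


3-primary part: 373977=3^9*19
Size=3^9=19683


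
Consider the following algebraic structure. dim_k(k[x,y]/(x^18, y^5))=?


Basis: x^i*y^j, i<18, j<5
18*5=90


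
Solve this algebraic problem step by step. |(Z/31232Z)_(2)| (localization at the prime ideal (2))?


2-primary part: 31232=2^9*61
Size=2^9=512


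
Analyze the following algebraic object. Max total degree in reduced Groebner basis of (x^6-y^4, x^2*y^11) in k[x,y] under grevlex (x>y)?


LT(f1)=x^6, LT(f2)=x^2y^11, lcm=x^6y^11
S(f1,f2) = y^11*f1 - x^4*f2 = -y^15
Reduced GB = {f1, f2, y^15}; degrees 6, 13, 15
Max = 15


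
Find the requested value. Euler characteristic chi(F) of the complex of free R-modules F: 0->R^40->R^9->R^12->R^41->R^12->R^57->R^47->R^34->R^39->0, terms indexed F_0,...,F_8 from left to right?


chi = sum (-1)^i * rank:
(-1)^0*40=40
(-1)^1*9=-9
(-1)^2*12=12
(-1)^3*41=-41
(-1)^4*12=12
(-1)^5*57=-57
(-1)^6*47=47
(-1)^7*34=-34
(-1)^8*39=39
chi=9


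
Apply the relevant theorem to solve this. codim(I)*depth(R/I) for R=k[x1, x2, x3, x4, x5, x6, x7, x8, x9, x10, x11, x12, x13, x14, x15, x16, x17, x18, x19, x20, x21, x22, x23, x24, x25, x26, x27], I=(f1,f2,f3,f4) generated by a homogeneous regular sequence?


codim=4, depth=dim(R/I)=27-4=23
Product=4*23=92


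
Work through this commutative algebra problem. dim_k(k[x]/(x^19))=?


Basis: 1,x,...,x^18
dim=19


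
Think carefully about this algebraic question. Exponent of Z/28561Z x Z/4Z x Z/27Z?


Exponent = lcm of the cyclic orders; pairwise coprime => product.
13^4*2^2*3^3=28561*4*27=3084588


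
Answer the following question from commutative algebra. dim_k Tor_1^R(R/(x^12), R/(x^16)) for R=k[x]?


Tor_1(R/I,R/J)=(I cap J)/IJ=(x^16)/(x^28)
dim=28-16=min(12,16)=12


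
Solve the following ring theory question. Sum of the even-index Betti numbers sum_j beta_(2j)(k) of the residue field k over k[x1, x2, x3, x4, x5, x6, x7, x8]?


Koszul resolution: beta_i(k)=C(n,i), n=8
sum_even C(8,i) = 2^(n-1) = 2^7 = 128


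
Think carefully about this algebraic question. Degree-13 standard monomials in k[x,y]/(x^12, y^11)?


k[x,y], I = (x^12, y^11), d = 13
Need i < 12 and d-i < 11.
Range: 3 <= i <= 11.
H(13) = 9


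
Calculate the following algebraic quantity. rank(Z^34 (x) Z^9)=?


rank(M(x)N) = rank(M)*rank(N)
34*9 = 306


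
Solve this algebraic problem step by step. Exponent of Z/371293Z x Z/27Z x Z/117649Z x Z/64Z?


Exponent = lcm of the cyclic orders; pairwise coprime => product.
13^5*3^3*7^6*2^6=371293*27*117649*64=75482928271296


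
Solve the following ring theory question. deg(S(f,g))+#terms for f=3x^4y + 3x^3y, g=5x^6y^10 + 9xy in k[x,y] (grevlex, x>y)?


LT(f)=3x^4y, LT(g)=5x^6y^10
lcm(LM)=x^6y^10
S(f,g) (scaled by 15 to clear denominators) = 5x^2y^9*f - 3*g = 15x^5y^10 - 27xy
2 terms, deg 15.
15+2=17


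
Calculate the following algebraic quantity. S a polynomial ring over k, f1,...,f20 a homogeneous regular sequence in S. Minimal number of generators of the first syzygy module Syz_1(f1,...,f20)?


Regular sequence => Koszul complex is the minimal free resolution.
Syz_1 minimally generated by Koszul relations f_i*e_j - f_j*e_i (i<j): mu(Syz_1) = beta_2 = C(m,2) = m(m-1)/2
m=20
20*19/2 = 190


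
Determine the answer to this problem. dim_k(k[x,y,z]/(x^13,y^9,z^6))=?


Basis: x^iy^jz^k, i<13,j<9,k<6
13*9*6=702


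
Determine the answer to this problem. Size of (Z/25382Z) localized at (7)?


7-primary part: 25382=7^3*74
Size=7^3=343


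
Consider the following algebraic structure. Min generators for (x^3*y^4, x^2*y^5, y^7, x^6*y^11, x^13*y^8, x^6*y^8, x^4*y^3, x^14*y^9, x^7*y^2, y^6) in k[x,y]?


Remove redundant (divisible by others).
x^13*y^8 redundant.
x^6*y^11 redundant.
x^6*y^8 redundant.
x^14*y^9 redundant.
y^7 redundant.
Min: x^7*y^2, x^4*y^3, x^3*y^4, x^2*y^5, y^6
Count=5


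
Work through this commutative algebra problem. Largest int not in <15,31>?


gcd(15,31)=1 => F=ab-a-b=15*31-15-31=465-46=419


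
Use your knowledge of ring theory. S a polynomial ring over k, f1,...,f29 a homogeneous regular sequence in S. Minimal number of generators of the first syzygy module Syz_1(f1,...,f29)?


Regular sequence => Koszul complex is the minimal free resolution.
Syz_1 minimally generated by Koszul relations f_i*e_j - f_j*e_i (i<j): mu(Syz_1) = beta_2 = C(m,2) = m(m-1)/2
m=29
29*28/2 = 406


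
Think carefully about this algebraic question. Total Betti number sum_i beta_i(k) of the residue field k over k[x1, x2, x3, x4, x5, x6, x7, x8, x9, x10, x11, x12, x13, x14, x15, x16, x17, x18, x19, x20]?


Koszul resolution: beta_i(k)=C(n,i), n=20
sum_i C(20,i) = 2^20 = 1048576


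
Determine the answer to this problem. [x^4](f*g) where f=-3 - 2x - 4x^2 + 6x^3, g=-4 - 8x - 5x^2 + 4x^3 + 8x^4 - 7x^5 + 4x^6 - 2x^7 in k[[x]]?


[x^4] = sum a_i*b_j, i+j=4
  -3*8=-24
  -2*4=-8
  -4*-5=20
  6*-8=-48
Sum=-60


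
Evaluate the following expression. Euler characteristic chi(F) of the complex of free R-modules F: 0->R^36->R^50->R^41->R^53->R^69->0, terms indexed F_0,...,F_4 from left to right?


chi = sum (-1)^i * rank:
(-1)^0*36=36
(-1)^1*50=-50
(-1)^2*41=41
(-1)^3*53=-53
(-1)^4*69=69
chi=43


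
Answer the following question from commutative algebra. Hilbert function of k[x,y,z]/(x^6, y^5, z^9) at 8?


Need i<6, j<5, k<9 with i+j+k=8.
For each i, j ranges over max(0,8-i-8)..min(4,8-i):
  i=0: j in [0,4] -> 5
  i=1: j in [0,4] -> 5
  i=2: j in [0,4] -> 5
  i=3: j in [0,4] -> 5
  i=4: j in [0,4] -> 5
  i=5: j in [0,3] -> 4
H(8) = 5+5+5+5+5+4 = 29


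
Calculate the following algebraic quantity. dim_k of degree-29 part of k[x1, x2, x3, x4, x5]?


C(d+n-1,n-1)=C(33,4)=40920


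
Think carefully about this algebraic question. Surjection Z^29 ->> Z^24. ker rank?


rank(ker) = 29-24 = 5


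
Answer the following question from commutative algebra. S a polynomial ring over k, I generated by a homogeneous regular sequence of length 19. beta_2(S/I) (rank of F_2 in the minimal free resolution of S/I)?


Regular sequence => Koszul complex is the minimal free resolution.
Syz_1 minimally generated by Koszul relations f_i*e_j - f_j*e_i (i<j): mu(Syz_1) = beta_2 = C(m,2) = m(m-1)/2
m=19
19*18/2 = 171


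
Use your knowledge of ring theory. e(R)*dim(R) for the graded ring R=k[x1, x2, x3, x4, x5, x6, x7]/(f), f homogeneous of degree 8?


e(R)=deg(f)=8, dim(R)=7-1=6
e*dim=8*6=48


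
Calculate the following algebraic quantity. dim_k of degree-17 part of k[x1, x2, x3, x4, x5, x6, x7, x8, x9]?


C(d+n-1,n-1)=C(25,8)=1081575


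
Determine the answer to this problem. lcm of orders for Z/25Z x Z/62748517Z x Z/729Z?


Exponent = lcm of the cyclic orders; pairwise coprime => product.
5^2*13^7*3^6=25*62748517*729=1143591722325


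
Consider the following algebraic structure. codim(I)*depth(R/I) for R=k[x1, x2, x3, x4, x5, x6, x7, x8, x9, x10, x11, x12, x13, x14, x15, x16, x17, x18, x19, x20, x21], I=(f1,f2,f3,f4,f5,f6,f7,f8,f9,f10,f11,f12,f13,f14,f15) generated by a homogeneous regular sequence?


codim=15, depth=dim(R/I)=21-15=6
Product=15*6=90


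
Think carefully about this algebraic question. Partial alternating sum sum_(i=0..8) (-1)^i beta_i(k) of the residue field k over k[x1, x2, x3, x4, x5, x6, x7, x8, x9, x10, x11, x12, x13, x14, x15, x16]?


Koszul resolution: beta_i(k)=C(n,i), n=16
sum_(i=0..p) (-1)^i C(n,i) = (-1)^p C(n-1,p)
(-1)^8*C(15,8) = (-1)^8*6435 = 6435


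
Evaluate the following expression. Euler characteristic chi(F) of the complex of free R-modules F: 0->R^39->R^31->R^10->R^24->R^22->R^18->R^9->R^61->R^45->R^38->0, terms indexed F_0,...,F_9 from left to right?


chi = sum (-1)^i * rank:
(-1)^0*39=39
(-1)^1*31=-31
(-1)^2*10=10
(-1)^3*24=-24
(-1)^4*22=22
(-1)^5*18=-18
(-1)^6*9=9
(-1)^7*61=-61
(-1)^8*45=45
(-1)^9*38=-38
chi=-47


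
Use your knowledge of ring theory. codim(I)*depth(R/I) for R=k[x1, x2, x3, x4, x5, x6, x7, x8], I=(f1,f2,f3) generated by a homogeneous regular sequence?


codim=3, depth=dim(R/I)=8-3=5
Product=3*5=15


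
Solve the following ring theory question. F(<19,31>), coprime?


gcd(19,31)=1 => F=ab-a-b=19*31-19-31=589-50=539


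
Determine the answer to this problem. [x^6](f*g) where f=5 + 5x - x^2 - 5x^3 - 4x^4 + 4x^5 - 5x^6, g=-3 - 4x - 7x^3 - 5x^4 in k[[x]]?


[x^6] = sum a_i*b_j, i+j=6
  -1*-5=5
  -5*-7=35
  4*-4=-16
  -5*-3=15
Sum=39


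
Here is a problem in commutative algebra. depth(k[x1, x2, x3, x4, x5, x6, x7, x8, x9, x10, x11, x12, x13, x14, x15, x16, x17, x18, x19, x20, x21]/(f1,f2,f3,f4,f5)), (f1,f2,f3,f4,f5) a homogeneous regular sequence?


depth(R)=21
depth(R/I)=21-5=16


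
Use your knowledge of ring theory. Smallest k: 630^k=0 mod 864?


630^k mod 864:
k=1: 630
k=2: 324
k=3: 216
k=4: 432
k=5: 0
First zero at k = 5


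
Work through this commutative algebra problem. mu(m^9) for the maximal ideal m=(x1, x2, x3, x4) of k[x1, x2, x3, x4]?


Graded Nakayama: mu(m^d) = dim_k (m^d/m^(d+1)) = #degree-9 monomials in 4 vars
C(n+d-1,d)=C(12,9)=220


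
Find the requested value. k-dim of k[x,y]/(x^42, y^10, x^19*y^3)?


k[x,y]/I, I = (x^42, y^10, x^19*y^3)
Rect: 42x10=420. Corner: (42-19)x(10-3)=161.
dim = 420-161 = 259


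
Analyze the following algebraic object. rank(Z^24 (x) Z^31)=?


rank(M(x)N) = rank(M)*rank(N)
24*31 = 744


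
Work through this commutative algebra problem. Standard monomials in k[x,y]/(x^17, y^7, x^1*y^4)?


k[x,y]/I, I = (x^17, y^7, x^1*y^4)
Rect: 17x7=119. Corner: (17-1)x(7-4)=48.
dim = 119-48 = 71


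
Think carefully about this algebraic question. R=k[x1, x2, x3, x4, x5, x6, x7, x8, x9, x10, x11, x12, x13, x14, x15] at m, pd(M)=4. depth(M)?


pd+depth=depth(R)=15
depth=15-4=11


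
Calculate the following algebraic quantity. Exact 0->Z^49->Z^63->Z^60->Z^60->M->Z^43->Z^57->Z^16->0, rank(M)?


Alt sum=0:
(-1)^0*49 + (-1)^1*63 + (-1)^2*60 + (-1)^3*60 + (-1)^4*? + (-1)^5*43 + (-1)^6*57 + (-1)^7*16=0
rank(M)=16


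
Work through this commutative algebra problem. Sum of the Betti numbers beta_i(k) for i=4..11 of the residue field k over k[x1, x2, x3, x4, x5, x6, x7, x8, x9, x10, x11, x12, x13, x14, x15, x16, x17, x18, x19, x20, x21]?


Koszul resolution: beta_i(k)=C(n,i), n=21
C(21,4)=5985, C(21,5)=20349, C(21,6)=54264, C(21,7)=116280, C(21,8)=203490, C(21,9)=293930, C(21,10)=352716, C(21,11)=352716
Sum=1399730


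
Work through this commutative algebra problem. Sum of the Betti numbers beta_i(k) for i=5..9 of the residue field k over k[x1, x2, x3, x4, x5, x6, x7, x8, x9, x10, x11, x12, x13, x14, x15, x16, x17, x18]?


Koszul resolution: beta_i(k)=C(n,i), n=18
C(18,5)=8568, C(18,6)=18564, C(18,7)=31824, C(18,8)=43758, C(18,9)=48620
Sum=151334


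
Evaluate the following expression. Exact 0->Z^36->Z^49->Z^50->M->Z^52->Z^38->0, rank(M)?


Alt sum=0:
(-1)^0*36 + (-1)^1*49 + (-1)^2*50 + (-1)^3*? + (-1)^4*52 + (-1)^5*38=0
rank(M)=51


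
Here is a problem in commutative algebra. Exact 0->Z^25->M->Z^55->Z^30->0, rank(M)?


Alt sum=0:
(-1)^0*25 + (-1)^1*? + (-1)^2*55 + (-1)^3*30=0
rank(M)=50


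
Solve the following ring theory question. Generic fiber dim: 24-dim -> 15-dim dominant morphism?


dim(fiber)=dim(X)-dim(Y)=24-15=9


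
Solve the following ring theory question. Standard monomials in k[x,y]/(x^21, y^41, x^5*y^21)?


k[x,y]/I, I = (x^21, y^41, x^5*y^21)
Rect: 21x41=861. Corner: (21-5)x(41-21)=320.
dim = 861-320 = 541


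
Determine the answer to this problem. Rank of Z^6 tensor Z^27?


rank(M(x)N) = rank(M)*rank(N)
6*27 = 162


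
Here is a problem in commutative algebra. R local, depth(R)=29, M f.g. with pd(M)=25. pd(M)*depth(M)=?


pd+depth=29
depth=29-25=4
pd*depth=25*4=100


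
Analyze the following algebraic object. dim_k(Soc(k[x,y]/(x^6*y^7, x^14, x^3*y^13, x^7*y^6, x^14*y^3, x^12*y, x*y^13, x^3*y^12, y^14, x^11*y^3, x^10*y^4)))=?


Socle = ann(m) = span of standard monomials u with x*u, y*u in I (staircase corners).
Redundant generators: x^14*y^3, x^3*y^13
Minimal generators: x^14, x^12*y, x^11*y^3, x^10*y^4, x^7*y^6, x^6*y^7, x^3*y^12, x*y^13, y^14
Corners: y^13, x^2y^12, x^5y^11, x^6y^6, x^9y^5, x^10y^3, x^11y^2, x^13
Socle dim=8


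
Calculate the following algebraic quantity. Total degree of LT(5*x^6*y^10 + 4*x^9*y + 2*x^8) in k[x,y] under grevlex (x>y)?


LT: 5*x^6*y^10
deg_x=6, deg_y=10
Total=6+10=16


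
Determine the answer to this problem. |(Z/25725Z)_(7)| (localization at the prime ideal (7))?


7-primary part: 25725=7^3*75
Size=7^3=343


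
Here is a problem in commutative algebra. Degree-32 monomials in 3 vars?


C(d+n-1,n-1)=C(34,2)=561


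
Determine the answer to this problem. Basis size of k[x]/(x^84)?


Basis: 1,x,...,x^83
dim=84


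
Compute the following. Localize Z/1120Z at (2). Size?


2-primary part: 1120=2^5*35
Size=2^5=32


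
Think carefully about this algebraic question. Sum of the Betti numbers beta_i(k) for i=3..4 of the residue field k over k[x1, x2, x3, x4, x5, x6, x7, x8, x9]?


Koszul resolution: beta_i(k)=C(n,i), n=9
C(9,3)=84, C(9,4)=126
Sum=210


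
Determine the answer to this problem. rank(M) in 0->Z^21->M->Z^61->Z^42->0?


Alt sum=0:
(-1)^0*21 + (-1)^1*? + (-1)^2*61 + (-1)^3*42=0
rank(M)=40


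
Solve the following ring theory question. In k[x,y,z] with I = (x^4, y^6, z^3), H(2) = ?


Need i<4, j<6, k<3 with i+j+k=2.
For each i, j ranges over max(0,2-i-2)..min(5,2-i):
  i=0: j in [0,2] -> 3
  i=1: j in [0,1] -> 2
  i=2: j in [0,0] -> 1
H(2) = 3+2+1 = 6


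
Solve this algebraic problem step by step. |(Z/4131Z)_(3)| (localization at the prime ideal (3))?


3-primary part: 4131=3^5*17
Size=3^5=243


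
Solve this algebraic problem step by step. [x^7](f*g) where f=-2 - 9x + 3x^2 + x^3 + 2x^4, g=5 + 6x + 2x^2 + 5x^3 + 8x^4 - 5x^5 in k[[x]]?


[x^7] = sum a_i*b_j, i+j=7
  3*-5=-15
  1*8=8
  2*5=10
Sum=3


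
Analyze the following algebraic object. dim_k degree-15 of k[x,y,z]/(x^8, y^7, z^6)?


Need i<8, j<7, k<6 with i+j+k=15.
For each i, j ranges over max(0,15-i-5)..min(6,15-i):
  i=0: j in [10,6] -> 0
  i=1: j in [9,6] -> 0
  i=2: j in [8,6] -> 0
  i=3: j in [7,6] -> 0
  i=4: j in [6,6] -> 1
  i=5: j in [5,6] -> 2
  i=6: j in [4,6] -> 3
  i=7: j in [3,6] -> 4
H(15) = 0+0+0+0+1+2+3+4 = 10


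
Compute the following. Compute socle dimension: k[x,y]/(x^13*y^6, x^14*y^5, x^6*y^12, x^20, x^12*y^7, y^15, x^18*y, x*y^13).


Socle = ann(m) = span of standard monomials u with x*u, y*u in I (staircase corners).
Minimal generators: x^20, x^18*y, x^14*y^5, x^13*y^6, x^12*y^7, x^6*y^12, x*y^13, y^15
Corners: y^14, x^5y^12, x^11y^11, x^12y^6, x^13y^5, x^17y^4, x^19
Socle dim=7


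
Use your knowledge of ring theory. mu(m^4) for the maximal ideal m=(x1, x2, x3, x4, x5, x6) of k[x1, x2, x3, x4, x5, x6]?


Graded Nakayama: mu(m^d) = dim_k (m^d/m^(d+1)) = #degree-4 monomials in 6 vars
C(n+d-1,d)=C(9,4)=126


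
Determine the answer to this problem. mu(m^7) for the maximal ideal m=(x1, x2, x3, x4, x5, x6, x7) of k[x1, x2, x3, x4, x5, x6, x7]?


Graded Nakayama: mu(m^d) = dim_k (m^d/m^(d+1)) = #degree-7 monomials in 7 vars
C(n+d-1,d)=C(13,7)=1716


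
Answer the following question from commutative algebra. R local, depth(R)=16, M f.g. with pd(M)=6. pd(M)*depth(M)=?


pd+depth=16
depth=16-6=10
pd*depth=6*10=60


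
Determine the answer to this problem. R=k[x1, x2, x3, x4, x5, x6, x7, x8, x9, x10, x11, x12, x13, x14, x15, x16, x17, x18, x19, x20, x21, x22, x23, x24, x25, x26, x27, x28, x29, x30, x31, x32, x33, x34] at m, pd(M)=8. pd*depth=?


pd+depth=34
depth=34-8=26
pd*depth=8*26=208


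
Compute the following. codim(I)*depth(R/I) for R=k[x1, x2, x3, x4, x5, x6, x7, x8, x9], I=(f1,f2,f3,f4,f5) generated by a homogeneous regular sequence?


codim=5, depth=dim(R/I)=9-5=4
Product=5*4=20


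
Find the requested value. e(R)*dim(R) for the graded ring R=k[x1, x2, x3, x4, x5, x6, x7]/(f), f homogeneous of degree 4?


e(R)=deg(f)=4, dim(R)=7-1=6
e*dim=4*6=24


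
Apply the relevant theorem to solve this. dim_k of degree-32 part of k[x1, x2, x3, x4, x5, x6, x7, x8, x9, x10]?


C(d+n-1,n-1)=C(41,9)=350343565


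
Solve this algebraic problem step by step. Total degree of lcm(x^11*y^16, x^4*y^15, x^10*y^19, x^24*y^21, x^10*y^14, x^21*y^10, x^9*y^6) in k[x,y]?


lcm = componentwise max:
x: max(11,4,10,24,10,21,9)=24
y: max(16,15,19,21,14,10,6)=21
Total=24+21=45


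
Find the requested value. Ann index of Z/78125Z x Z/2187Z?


Exponent = lcm of the cyclic orders; pairwise coprime => product.
5^7*3^7=78125*2187=170859375


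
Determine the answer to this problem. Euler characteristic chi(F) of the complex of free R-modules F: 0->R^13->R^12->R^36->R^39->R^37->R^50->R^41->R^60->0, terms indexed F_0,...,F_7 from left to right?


chi = sum (-1)^i * rank:
(-1)^0*13=13
(-1)^1*12=-12
(-1)^2*36=36
(-1)^3*39=-39
(-1)^4*37=37
(-1)^5*50=-50
(-1)^6*41=41
(-1)^7*60=-60
chi=-34


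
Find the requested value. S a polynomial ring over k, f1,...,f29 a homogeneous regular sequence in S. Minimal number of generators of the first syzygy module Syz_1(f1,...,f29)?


Regular sequence => Koszul complex is the minimal free resolution.
Syz_1 minimally generated by Koszul relations f_i*e_j - f_j*e_i (i<j): mu(Syz_1) = beta_2 = C(m,2) = m(m-1)/2
m=29
29*28/2 = 406


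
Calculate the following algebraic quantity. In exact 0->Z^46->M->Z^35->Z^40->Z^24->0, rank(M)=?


Alt sum=0:
(-1)^0*46 + (-1)^1*? + (-1)^2*35 + (-1)^3*40 + (-1)^4*24=0
rank(M)=65


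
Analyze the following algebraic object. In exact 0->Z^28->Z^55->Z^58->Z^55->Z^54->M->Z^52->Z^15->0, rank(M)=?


Alt sum=0:
(-1)^0*28 + (-1)^1*55 + (-1)^2*58 + (-1)^3*55 + (-1)^4*54 + (-1)^5*? + (-1)^6*52 + (-1)^7*15=0
rank(M)=67


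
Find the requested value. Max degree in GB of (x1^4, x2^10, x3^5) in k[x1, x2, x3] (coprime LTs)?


Pure powers, coprime LTs => already GB.
Degrees: 4, 10, 5
Max=10


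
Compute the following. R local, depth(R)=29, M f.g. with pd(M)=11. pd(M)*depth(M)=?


pd+depth=29
depth=29-11=18
pd*depth=11*18=198


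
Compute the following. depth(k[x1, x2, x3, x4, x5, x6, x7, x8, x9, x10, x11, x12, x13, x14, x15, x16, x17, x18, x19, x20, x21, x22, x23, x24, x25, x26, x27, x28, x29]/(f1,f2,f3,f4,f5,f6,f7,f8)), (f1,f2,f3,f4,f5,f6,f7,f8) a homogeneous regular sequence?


depth(R)=29
depth(R/I)=29-8=21


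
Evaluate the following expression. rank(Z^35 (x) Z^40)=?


rank(M(x)N) = rank(M)*rank(N)
35*40 = 1400


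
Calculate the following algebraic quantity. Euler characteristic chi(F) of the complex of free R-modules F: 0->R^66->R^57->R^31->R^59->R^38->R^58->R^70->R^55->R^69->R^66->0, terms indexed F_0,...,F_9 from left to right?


chi = sum (-1)^i * rank:
(-1)^0*66=66
(-1)^1*57=-57
(-1)^2*31=31
(-1)^3*59=-59
(-1)^4*38=38
(-1)^5*58=-58
(-1)^6*70=70
(-1)^7*55=-55
(-1)^8*69=69
(-1)^9*66=-66
chi=-21


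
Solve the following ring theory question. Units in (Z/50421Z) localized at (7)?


Local ring = Z/16807Z.
phi(16807) = 7^4*(7-1) = 14406


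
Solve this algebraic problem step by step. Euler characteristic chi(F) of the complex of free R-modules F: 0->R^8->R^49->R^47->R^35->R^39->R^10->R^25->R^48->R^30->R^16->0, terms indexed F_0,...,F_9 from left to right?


chi = sum (-1)^i * rank:
(-1)^0*8=8
(-1)^1*49=-49
(-1)^2*47=47
(-1)^3*35=-35
(-1)^4*39=39
(-1)^5*10=-10
(-1)^6*25=25
(-1)^7*48=-48
(-1)^8*30=30
(-1)^9*16=-16
chi=-9


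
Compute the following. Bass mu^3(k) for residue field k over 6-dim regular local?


C(n,i)=C(6,3)=20


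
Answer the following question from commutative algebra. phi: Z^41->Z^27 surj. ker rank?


rank(ker) = 41-27 = 14


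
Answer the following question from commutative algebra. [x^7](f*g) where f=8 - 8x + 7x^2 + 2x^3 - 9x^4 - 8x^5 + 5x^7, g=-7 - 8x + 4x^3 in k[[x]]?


[x^7] = sum a_i*b_j, i+j=7
  -9*4=-36
  5*-7=-35
Sum=-71


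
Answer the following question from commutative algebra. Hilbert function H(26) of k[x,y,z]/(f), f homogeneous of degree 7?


C(28,2)-C(21,2)=378-210=168


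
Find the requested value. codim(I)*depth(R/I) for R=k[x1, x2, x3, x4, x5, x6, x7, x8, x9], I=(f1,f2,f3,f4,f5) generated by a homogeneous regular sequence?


codim=5, depth=dim(R/I)=9-5=4
Product=5*4=20


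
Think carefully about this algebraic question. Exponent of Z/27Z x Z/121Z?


Exponent = lcm of the cyclic orders; pairwise coprime => product.
3^3*11^2=27*121=3267


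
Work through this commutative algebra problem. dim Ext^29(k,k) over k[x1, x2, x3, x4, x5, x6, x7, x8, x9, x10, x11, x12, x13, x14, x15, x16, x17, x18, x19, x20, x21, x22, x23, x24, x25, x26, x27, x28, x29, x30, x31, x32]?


C(n,i)=C(32,29)=4960


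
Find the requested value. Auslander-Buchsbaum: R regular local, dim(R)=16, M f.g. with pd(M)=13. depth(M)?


pd+depth=depth(R)=16
depth=16-13=3


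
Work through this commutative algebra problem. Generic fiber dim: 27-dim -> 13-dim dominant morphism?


dim(fiber)=dim(X)-dim(Y)=27-13=14


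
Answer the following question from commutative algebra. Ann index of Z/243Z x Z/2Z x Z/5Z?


Exponent = lcm of the cyclic orders; pairwise coprime => product.
3^5*2^1*5^1=243*2*5=2430


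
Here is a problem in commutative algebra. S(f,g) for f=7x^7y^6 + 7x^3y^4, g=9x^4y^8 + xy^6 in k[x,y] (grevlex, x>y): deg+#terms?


LT(f)=7x^7y^6, LT(g)=9x^4y^8
lcm(LM)=x^7y^8
S(f,g) (scaled by 63 to clear denominators) = 9y^2*f - 7x^3*g = -7x^4y^6 + 63x^3y^6
2 terms, deg 10.
10+2=12


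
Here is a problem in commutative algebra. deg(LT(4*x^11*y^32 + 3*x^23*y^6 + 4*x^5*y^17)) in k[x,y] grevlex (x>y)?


LT: 4*x^11*y^32
deg_x=11, deg_y=32
Total=11+32=43


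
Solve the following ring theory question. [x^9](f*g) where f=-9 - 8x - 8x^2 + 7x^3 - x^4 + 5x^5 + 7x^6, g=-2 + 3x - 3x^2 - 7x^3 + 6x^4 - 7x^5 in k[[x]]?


[x^9] = sum a_i*b_j, i+j=9
  -1*-7=7
  5*6=30
  7*-7=-49
Sum=-12


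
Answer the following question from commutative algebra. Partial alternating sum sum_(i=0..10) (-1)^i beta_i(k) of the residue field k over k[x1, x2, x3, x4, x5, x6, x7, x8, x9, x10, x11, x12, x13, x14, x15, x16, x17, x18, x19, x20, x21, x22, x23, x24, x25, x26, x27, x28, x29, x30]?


Koszul resolution: beta_i(k)=C(n,i), n=30
sum_(i=0..p) (-1)^i C(n,i) = (-1)^p C(n-1,p)
(-1)^10*C(29,10) = (-1)^10*20030010 = 20030010


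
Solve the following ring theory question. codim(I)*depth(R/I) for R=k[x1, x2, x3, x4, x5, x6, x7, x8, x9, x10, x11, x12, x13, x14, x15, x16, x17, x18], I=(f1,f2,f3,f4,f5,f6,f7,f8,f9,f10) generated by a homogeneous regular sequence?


codim=10, depth=dim(R/I)=18-10=8
Product=10*8=80


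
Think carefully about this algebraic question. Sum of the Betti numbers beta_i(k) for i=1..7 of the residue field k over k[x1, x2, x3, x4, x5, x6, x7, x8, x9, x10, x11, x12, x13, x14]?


Koszul resolution: beta_i(k)=C(n,i), n=14
C(14,1)=14, C(14,2)=91, C(14,3)=364, C(14,4)=1001, C(14,5)=2002, C(14,6)=3003, C(14,7)=3432
Sum=9907


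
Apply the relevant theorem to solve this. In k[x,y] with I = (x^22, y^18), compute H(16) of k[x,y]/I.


k[x,y], I = (x^22, y^18), d = 16
Need i < 22 and d-i < 18.
Range: 0 <= i <= 16.
H(16) = 17


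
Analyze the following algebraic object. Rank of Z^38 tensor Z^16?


rank(M(x)N) = rank(M)*rank(N)
38*16 = 608


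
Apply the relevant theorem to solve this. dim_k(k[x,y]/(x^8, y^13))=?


Basis: x^i*y^j, i<8, j<13
8*13=104


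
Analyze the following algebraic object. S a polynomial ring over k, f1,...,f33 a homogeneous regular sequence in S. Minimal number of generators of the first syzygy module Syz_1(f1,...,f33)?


Regular sequence => Koszul complex is the minimal free resolution.
Syz_1 minimally generated by Koszul relations f_i*e_j - f_j*e_i (i<j): mu(Syz_1) = beta_2 = C(m,2) = m(m-1)/2
m=33
33*32/2 = 528


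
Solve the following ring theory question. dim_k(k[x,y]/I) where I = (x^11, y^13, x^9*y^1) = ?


k[x,y]/I, I = (x^11, y^13, x^9*y^1)
Rect: 11x13=143. Corner: (11-9)x(13-1)=24.
dim = 143-24 = 119


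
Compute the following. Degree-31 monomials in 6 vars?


C(d+n-1,n-1)=C(36,5)=376992


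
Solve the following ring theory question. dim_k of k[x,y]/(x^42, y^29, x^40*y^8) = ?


k[x,y]/I, I = (x^42, y^29, x^40*y^8)
Rect: 42x29=1218. Corner: (42-40)x(29-8)=42.
dim = 1218-42 = 1176


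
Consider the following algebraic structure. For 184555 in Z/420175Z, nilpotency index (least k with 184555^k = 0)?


184555^k mod 420175:
k=1: 184555
k=2: 322175
k=3: 42875
k=4: 60025
k=5: 0
First zero at k = 5


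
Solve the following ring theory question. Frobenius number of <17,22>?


gcd(17,22)=1 => F=ab-a-b=17*22-17-22=374-39=335


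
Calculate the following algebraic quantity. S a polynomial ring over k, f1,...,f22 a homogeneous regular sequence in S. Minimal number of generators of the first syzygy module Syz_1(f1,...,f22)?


Regular sequence => Koszul complex is the minimal free resolution.
Syz_1 minimally generated by Koszul relations f_i*e_j - f_j*e_i (i<j): mu(Syz_1) = beta_2 = C(m,2) = m(m-1)/2
m=22
22*21/2 = 231


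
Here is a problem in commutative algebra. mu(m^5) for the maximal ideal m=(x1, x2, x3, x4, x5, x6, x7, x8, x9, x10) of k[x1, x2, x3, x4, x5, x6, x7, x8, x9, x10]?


Graded Nakayama: mu(m^d) = dim_k (m^d/m^(d+1)) = #degree-5 monomials in 10 vars
C(n+d-1,d)=C(14,5)=2002


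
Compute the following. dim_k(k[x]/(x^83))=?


Basis: 1,x,...,x^82
dim=83


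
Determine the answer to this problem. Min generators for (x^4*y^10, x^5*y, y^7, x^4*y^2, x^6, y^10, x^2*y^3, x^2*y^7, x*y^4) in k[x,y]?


Remove redundant (divisible by others).
x^4*y^10 redundant.
x^2*y^7 redundant.
y^10 redundant.
Min: x^6, x^5*y, x^4*y^2, x^2*y^3, x*y^4, y^7
Count=6


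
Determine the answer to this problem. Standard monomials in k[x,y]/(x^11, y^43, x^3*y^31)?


k[x,y]/I, I = (x^11, y^43, x^3*y^31)
Rect: 11x43=473. Corner: (11-3)x(43-31)=96.
dim = 473-96 = 377


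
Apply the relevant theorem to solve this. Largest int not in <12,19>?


gcd(12,19)=1 => F=ab-a-b=12*19-12-19=228-31=197


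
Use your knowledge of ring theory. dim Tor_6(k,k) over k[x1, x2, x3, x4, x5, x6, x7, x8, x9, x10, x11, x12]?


Koszul: C(n,i)=C(12,6)=924


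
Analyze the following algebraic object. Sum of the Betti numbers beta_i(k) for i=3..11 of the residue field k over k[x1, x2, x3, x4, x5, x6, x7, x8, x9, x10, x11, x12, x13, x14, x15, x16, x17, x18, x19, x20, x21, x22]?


Koszul resolution: beta_i(k)=C(n,i), n=22
C(22,3)=1540, C(22,4)=7315, C(22,5)=26334, C(22,6)=74613, C(22,7)=170544, C(22,8)=319770, C(22,9)=497420, C(22,10)=646646, C(22,11)=705432
Sum=2449614


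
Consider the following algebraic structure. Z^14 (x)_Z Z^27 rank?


rank(M(x)N) = rank(M)*rank(N)
14*27 = 378


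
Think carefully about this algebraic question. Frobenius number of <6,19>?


gcd(6,19)=1 => F=ab-a-b=6*19-6-19=114-25=89


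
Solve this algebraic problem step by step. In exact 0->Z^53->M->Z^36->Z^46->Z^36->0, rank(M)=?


Alt sum=0:
(-1)^0*53 + (-1)^1*? + (-1)^2*36 + (-1)^3*46 + (-1)^4*36=0
rank(M)=79


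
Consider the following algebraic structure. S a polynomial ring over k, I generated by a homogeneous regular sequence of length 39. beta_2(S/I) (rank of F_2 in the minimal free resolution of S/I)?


Regular sequence => Koszul complex is the minimal free resolution.
Syz_1 minimally generated by Koszul relations f_i*e_j - f_j*e_i (i<j): mu(Syz_1) = beta_2 = C(m,2) = m(m-1)/2
m=39
39*38/2 = 741


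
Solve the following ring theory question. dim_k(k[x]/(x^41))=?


Basis: 1,x,...,x^40
dim=41


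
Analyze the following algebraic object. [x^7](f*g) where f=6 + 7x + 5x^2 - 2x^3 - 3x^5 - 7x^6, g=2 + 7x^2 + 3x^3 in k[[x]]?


[x^7] = sum a_i*b_j, i+j=7
  -3*7=-21
Sum=-21


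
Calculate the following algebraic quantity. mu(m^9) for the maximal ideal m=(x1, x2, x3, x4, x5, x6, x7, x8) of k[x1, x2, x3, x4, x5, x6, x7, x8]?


Graded Nakayama: mu(m^d) = dim_k (m^d/m^(d+1)) = #degree-9 monomials in 8 vars
C(n+d-1,d)=C(16,9)=11440


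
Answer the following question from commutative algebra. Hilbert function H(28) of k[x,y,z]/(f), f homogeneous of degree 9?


C(30,2)-C(21,2)=435-210=225


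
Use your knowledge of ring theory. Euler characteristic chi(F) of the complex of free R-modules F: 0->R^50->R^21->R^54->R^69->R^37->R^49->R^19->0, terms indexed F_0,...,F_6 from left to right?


chi = sum (-1)^i * rank:
(-1)^0*50=50
(-1)^1*21=-21
(-1)^2*54=54
(-1)^3*69=-69
(-1)^4*37=37
(-1)^5*49=-49
(-1)^6*19=19
chi=21


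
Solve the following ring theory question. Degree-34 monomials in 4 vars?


C(d+n-1,n-1)=C(37,3)=7770


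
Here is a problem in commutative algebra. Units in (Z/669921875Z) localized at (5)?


Local ring = Z/1953125Z.
phi(1953125) = 5^8*(5-1) = 1562500


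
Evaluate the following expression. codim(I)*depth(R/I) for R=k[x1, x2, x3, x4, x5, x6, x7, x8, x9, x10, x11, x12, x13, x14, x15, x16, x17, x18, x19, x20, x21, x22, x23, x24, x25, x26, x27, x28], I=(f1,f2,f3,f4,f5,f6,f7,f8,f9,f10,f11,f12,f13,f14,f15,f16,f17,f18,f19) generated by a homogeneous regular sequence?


codim=19, depth=dim(R/I)=28-19=9
Product=19*9=171


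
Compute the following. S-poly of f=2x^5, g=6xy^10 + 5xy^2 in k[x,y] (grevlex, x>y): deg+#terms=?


LT(f)=2x^5, LT(g)=6xy^10
lcm(LM)=x^5y^10
S(f,g) (scaled by 12 to clear denominators) = 6y^10*f - 2x^4*g = -10x^5y^2
1 terms, deg 7.
7+1=8


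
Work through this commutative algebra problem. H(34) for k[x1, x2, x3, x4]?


C(d+n-1,n-1)=C(37,3)=7770


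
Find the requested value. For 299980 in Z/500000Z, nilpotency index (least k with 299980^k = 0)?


299980^k mod 500000:
k=1: 299980
k=2: 400
k=3: 492000
k=4: 160000
k=5: 300000
k=6: 0
First zero at k = 6


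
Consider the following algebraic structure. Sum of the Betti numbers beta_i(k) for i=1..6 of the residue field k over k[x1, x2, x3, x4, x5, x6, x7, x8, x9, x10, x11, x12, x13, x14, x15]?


Koszul resolution: beta_i(k)=C(n,i), n=15
C(15,1)=15, C(15,2)=105, C(15,3)=455, C(15,4)=1365, C(15,5)=3003, C(15,6)=5005
Sum=9948


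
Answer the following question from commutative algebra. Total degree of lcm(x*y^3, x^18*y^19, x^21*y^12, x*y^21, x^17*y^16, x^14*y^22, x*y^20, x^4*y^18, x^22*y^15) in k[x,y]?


lcm = componentwise max:
x: max(1,18,21,1,17,14,1,4,22)=22
y: max(3,19,12,21,16,22,20,18,15)=22
Total=22+22=44


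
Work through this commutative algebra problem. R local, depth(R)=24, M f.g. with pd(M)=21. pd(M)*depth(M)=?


pd+depth=24
depth=24-21=3
pd*depth=21*3=63


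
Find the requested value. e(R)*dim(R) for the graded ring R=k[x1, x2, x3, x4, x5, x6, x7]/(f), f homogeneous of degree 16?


e(R)=deg(f)=16, dim(R)=7-1=6
e*dim=16*6=96


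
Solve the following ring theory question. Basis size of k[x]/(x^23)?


Basis: 1,x,...,x^22
dim=23


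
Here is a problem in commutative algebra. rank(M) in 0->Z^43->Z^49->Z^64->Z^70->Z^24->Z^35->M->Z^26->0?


Alt sum=0:
(-1)^0*43 + (-1)^1*49 + (-1)^2*64 + (-1)^3*70 + (-1)^4*24 + (-1)^5*35 + (-1)^6*? + (-1)^7*26=0
rank(M)=49


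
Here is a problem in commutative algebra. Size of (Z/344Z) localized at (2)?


2-primary part: 344=2^3*43
Size=2^3=8


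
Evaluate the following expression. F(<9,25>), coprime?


gcd(9,25)=1 => F=ab-a-b=9*25-9-25=225-34=191


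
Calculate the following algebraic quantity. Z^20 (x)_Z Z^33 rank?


rank(M(x)N) = rank(M)*rank(N)
20*33 = 660


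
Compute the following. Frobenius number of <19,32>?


gcd(19,32)=1 => F=ab-a-b=19*32-19-32=608-51=557


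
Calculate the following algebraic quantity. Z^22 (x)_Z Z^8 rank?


rank(M(x)N) = rank(M)*rank(N)
22*8 = 176


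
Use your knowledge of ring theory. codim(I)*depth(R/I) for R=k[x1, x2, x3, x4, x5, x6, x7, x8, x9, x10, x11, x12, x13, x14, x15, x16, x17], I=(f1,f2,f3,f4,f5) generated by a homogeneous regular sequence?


codim=5, depth=dim(R/I)=17-5=12
Product=5*12=60


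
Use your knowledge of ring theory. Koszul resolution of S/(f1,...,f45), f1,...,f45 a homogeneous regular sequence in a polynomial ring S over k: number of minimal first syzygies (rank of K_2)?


Regular sequence => Koszul complex is the minimal free resolution.
Syz_1 minimally generated by Koszul relations f_i*e_j - f_j*e_i (i<j): mu(Syz_1) = beta_2 = C(m,2) = m(m-1)/2
m=45
45*44/2 = 990


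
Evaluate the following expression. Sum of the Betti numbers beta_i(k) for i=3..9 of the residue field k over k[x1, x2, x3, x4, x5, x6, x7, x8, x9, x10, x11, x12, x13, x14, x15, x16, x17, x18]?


Koszul resolution: beta_i(k)=C(n,i), n=18
C(18,3)=816, C(18,4)=3060, C(18,5)=8568, C(18,6)=18564, C(18,7)=31824, C(18,8)=43758, C(18,9)=48620
Sum=155210


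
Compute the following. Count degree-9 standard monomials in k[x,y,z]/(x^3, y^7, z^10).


Need i<3, j<7, k<10 with i+j+k=9.
For each i, j ranges over max(0,9-i-9)..min(6,9-i):
  i=0: j in [0,6] -> 7
  i=1: j in [0,6] -> 7
  i=2: j in [0,6] -> 7
H(9) = 7+7+7 = 21


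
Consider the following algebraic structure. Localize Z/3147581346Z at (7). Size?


7-primary part: 3147581346=7^9*78
Size=7^9=40353607


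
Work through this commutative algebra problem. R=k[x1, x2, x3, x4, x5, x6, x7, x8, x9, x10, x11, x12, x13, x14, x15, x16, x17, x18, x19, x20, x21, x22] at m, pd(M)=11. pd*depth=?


pd+depth=22
depth=22-11=11
pd*depth=11*11=121


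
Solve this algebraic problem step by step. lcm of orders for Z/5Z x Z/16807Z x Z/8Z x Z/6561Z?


Exponent = lcm of the cyclic orders; pairwise coprime => product.
5^1*7^5*2^3*3^8=5*16807*8*6561=4410829080


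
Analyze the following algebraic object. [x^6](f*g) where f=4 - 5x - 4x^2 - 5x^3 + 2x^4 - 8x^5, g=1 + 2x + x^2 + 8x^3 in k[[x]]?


[x^6] = sum a_i*b_j, i+j=6
  -5*8=-40
  2*1=2
  -8*2=-16
Sum=-54


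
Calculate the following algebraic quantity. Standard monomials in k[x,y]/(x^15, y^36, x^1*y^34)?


k[x,y]/I, I = (x^15, y^36, x^1*y^34)
Rect: 15x36=540. Corner: (15-1)x(36-34)=28.
dim = 540-28 = 512


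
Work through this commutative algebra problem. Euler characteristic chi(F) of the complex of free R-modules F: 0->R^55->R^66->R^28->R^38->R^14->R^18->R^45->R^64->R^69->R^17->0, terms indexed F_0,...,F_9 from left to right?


chi = sum (-1)^i * rank:
(-1)^0*55=55
(-1)^1*66=-66
(-1)^2*28=28
(-1)^3*38=-38
(-1)^4*14=14
(-1)^5*18=-18
(-1)^6*45=45
(-1)^7*64=-64
(-1)^8*69=69
(-1)^9*17=-17
chi=8


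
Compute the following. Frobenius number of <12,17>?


gcd(12,17)=1 => F=ab-a-b=12*17-12-17=204-29=175


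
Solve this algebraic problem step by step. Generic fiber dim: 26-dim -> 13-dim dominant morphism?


dim(fiber)=dim(X)-dim(Y)=26-13=13


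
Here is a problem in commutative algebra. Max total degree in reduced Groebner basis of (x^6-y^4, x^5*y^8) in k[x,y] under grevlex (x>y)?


LT(f1)=x^6, LT(f2)=x^5y^8, lcm=x^6y^8
S(f1,f2) = y^8*f1 - x^1*f2 = -y^12
Reduced GB = {f1, f2, y^12}; degrees 6, 13, 12
Max = 13


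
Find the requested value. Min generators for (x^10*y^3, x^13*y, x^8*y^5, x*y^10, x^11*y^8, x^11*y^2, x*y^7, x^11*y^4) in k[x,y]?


Remove redundant (divisible by others).
x^11*y^4 redundant.
x^11*y^8 redundant.
x*y^10 redundant.
Min: x^13*y, x^11*y^2, x^10*y^3, x^8*y^5, x*y^7
Count=5


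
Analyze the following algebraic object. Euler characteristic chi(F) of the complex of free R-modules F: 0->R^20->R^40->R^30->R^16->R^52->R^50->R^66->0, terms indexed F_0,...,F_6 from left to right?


chi = sum (-1)^i * rank:
(-1)^0*20=20
(-1)^1*40=-40
(-1)^2*30=30
(-1)^3*16=-16
(-1)^4*52=52
(-1)^5*50=-50
(-1)^6*66=66
chi=62


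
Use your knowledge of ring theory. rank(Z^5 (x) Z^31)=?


rank(M(x)N) = rank(M)*rank(N)
5*31 = 155


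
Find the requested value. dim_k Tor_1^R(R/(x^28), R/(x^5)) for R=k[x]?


Tor_1(R/I,R/J)=(I cap J)/IJ=(x^28)/(x^33)
dim=33-28=min(28,5)=5


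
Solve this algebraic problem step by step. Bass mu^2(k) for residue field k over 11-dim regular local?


C(n,i)=C(11,2)=55


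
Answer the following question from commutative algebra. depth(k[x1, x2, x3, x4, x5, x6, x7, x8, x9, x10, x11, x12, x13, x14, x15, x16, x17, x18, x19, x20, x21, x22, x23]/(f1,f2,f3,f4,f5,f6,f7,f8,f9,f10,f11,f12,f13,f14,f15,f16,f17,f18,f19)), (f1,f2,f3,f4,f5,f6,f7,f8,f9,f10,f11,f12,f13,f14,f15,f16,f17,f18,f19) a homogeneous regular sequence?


depth(R)=23
depth(R/I)=23-19=4
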